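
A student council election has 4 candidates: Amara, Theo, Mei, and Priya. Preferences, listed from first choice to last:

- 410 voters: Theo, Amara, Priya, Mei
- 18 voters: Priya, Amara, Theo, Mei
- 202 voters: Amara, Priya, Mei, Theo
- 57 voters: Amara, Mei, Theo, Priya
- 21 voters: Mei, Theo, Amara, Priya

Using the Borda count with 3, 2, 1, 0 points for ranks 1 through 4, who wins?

Amara: 410·2 + 18·2 + 202·3 + 57·3 + 21·1 = 1654
Theo: 410·3 + 18·1 + 202·0 + 57·1 + 21·2 = 1347
Mei: 410·0 + 18·0 + 202·1 + 57·2 + 21·3 = 379
Priya: 410·1 + 18·3 + 202·2 + 57·0 + 21·0 = 868
Amara has the highest Borda score (1654).

Amara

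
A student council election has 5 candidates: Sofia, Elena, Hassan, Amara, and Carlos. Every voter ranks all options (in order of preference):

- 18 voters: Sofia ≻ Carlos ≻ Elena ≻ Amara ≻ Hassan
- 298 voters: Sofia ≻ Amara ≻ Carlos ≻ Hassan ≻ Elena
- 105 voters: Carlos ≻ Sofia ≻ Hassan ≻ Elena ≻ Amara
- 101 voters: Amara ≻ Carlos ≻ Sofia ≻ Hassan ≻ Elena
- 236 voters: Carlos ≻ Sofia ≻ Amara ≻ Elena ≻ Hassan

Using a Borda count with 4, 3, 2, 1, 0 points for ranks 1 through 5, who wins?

Sofia: 18·4 + 298·4 + 105·3 + 101·2 + 236·3 = 2489
Elena: 18·2 + 298·0 + 105·1 + 101·0 + 236·1 = 377
Hassan: 18·0 + 298·1 + 105·2 + 101·1 + 236·0 = 609
Amara: 18·1 + 298·3 + 105·0 + 101·4 + 236·2 = 1788
Carlos: 18·3 + 298·2 + 105·4 + 101·3 + 236·4 = 2317
Sofia has the highest Borda score (2489).

Sofia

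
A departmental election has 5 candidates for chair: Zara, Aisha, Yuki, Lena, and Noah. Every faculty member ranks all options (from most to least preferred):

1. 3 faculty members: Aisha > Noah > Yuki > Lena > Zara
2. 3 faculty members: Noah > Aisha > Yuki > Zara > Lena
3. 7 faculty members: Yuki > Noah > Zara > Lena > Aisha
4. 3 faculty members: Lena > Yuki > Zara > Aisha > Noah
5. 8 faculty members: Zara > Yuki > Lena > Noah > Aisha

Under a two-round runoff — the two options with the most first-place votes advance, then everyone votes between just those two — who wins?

Yuki

Round 1 first-place votes: Zara 8, Aisha 3, Yuki 7, Lena 3, Noah 3.
Zara and Yuki advance.
Runoff: Zara is preferred to Yuki by 8 voters; Yuki by 16.
Yuki wins the runoff.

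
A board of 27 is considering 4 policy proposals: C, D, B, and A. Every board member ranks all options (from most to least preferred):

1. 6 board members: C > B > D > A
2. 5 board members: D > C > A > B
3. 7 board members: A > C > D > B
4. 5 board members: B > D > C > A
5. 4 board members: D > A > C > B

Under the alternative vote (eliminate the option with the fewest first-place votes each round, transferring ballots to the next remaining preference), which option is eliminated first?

Round 1: C 6, D 9, B 5, A 7. Eliminate B.

B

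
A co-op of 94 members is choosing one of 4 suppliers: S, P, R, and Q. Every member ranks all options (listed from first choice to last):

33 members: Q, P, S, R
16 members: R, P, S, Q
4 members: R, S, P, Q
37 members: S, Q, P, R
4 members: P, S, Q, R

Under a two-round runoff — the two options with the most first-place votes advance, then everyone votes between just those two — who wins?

Round 1 first-place votes: S 37, P 4, R 20, Q 33.
S and Q advance.
Runoff: S is preferred to Q by 61 voters; Q by 33.
S wins the runoff.

S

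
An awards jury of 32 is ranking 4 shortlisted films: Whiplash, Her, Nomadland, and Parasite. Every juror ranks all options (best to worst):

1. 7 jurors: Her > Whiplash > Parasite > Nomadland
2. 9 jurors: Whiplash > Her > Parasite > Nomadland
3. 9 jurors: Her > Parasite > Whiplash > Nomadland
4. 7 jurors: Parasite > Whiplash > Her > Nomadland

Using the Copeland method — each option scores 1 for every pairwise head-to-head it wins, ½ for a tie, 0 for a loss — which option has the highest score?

Whiplash: beats Nomadland; ties Her and Parasite → score 2.
Her: beats Nomadland and Parasite; ties Whiplash → score 2.5.
Nomadland: loses to Whiplash, Her, and Parasite → score 0.
Parasite: beats Nomadland; ties Whiplash; loses to Her → score 1.5.
Her has the best pairwise record.

Her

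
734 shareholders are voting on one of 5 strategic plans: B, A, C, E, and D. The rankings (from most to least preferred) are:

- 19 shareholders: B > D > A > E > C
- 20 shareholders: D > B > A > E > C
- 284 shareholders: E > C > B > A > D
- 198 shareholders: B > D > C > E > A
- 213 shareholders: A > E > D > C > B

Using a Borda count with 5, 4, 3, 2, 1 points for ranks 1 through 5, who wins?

E

B: 19·5 + 20·4 + 284·3 + 198·5 + 213·1 = 2230
A: 19·3 + 20·3 + 284·2 + 198·1 + 213·5 = 1948
C: 19·1 + 20·1 + 284·4 + 198·3 + 213·2 = 2195
E: 19·2 + 20·2 + 284·5 + 198·2 + 213·4 = 2746
D: 19·4 + 20·5 + 284·1 + 198·4 + 213·3 = 1891
E has the highest Borda score (2746).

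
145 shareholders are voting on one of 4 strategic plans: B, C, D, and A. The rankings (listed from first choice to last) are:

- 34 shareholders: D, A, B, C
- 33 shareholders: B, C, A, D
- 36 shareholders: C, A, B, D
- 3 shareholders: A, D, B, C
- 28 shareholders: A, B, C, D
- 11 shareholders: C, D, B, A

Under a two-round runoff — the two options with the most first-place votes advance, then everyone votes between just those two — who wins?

Round 1 first-place votes: B 33, C 47, D 34, A 31.
C and D advance.
Runoff: C is preferred to D by 108 voters; D by 37.
C wins the runoff.

C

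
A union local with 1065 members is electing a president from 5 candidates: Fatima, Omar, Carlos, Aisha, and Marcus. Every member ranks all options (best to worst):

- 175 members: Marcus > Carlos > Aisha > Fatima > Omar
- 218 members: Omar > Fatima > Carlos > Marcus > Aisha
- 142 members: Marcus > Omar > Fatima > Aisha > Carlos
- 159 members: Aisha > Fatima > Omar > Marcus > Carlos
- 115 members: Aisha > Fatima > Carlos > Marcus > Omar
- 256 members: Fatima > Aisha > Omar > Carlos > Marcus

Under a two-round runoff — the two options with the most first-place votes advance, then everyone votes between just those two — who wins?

Round 1 first-place votes: Fatima 256, Omar 218, Carlos 0, Aisha 274, Marcus 317.
Marcus and Aisha advance.
Runoff: Marcus is preferred to Aisha by 535 voters; Aisha by 530.
Marcus wins the runoff.

Marcus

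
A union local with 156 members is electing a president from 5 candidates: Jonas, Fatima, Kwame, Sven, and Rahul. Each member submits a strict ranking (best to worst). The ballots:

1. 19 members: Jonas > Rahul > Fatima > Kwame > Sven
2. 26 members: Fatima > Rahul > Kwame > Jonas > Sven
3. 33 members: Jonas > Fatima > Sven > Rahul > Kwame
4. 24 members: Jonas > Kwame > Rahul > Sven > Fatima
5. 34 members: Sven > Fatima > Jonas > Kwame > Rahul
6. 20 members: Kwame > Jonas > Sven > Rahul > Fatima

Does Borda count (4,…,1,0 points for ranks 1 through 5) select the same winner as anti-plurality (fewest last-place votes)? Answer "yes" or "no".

yes

Borda — scores: Jonas 458, Fatima 343, Kwame 257, Sven 266, Rahul 236. Winner: Jonas.
Anti-plurality — last-place votes: Jonas 0, Fatima 44, Kwame 33, Sven 45, Rahul 34. Winner: Jonas.
The two methods agree.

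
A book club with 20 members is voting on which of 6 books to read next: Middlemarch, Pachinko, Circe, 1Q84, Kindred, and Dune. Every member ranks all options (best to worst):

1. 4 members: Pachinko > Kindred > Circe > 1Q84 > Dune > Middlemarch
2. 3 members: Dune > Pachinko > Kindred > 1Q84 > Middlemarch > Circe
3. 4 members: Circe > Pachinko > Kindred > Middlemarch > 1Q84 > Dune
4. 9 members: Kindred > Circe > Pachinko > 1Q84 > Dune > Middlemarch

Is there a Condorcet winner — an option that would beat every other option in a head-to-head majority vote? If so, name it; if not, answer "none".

Checking pairwise contests:
Pachinko beats Middlemarch 20–0.
Circe beats Pachinko 13–7.
Kindred beats Circe 16–4.
Pachinko beats 1Q84 20–0.
Pachinko beats Kindred 11–9.
Pachinko beats Dune 17–3.
Every option loses at least one head-to-head, so there is no Condorcet winner.

none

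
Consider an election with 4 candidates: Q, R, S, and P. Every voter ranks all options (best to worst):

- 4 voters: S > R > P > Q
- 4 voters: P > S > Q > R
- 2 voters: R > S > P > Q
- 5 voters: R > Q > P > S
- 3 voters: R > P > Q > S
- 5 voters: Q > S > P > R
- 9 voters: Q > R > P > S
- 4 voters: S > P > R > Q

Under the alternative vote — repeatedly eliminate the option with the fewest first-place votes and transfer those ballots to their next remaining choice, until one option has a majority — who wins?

Q

Round 1: Q 14, R 10, S 8, P 4. Eliminate P.
Round 2: Q 14, R 10, S 12. Eliminate R.
Round 3: Q 22, S 14. Q has a majority.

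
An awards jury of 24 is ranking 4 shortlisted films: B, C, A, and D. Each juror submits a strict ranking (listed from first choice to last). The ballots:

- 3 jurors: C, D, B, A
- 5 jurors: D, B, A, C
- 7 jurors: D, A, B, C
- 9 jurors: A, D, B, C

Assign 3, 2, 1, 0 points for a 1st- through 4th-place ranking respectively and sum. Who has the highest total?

D

B: 3·1 + 5·2 + 7·1 + 9·1 = 29
C: 3·3 + 5·0 + 7·0 + 9·0 = 9
A: 3·0 + 5·1 + 7·2 + 9·3 = 46
D: 3·2 + 5·3 + 7·3 + 9·2 = 60
D has the highest Borda score (60).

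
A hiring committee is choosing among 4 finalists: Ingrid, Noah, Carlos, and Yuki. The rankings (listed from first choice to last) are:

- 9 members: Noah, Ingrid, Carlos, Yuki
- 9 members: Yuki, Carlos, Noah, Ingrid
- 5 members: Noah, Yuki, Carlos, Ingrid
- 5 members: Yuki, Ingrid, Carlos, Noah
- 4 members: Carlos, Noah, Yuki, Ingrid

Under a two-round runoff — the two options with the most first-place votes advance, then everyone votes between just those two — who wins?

Noah

Round 1 first-place votes: Ingrid 0, Noah 14, Carlos 4, Yuki 14.
Yuki and Noah advance.
Runoff: Yuki is preferred to Noah by 14 voters; Noah by 18.
Noah wins the runoff.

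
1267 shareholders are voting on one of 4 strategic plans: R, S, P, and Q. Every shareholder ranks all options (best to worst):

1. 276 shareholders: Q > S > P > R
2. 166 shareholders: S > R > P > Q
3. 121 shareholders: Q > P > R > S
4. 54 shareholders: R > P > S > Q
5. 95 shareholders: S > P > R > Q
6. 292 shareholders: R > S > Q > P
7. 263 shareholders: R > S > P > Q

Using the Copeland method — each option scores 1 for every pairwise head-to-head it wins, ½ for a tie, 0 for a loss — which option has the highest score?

R: beats S, P, and Q → score 3.
S: beats P and Q; loses to R → score 2.
P: loses to R, S, and Q → score 0.
Q: beats P; loses to R and S → score 1.
R has the best pairwise record.

R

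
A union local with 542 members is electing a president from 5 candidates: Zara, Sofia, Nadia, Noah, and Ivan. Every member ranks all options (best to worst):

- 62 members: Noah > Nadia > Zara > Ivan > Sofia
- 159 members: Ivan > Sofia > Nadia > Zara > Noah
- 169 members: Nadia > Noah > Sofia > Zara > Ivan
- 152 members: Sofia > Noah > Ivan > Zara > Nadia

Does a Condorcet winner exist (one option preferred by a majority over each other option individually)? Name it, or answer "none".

Sofia vs Zara: 480–62 for Sofia.
Sofia vs Nadia: 311–231 for Sofia.
Sofia vs Noah: 311–231 for Sofia.
Sofia vs Ivan: 321–221 for Sofia.
Sofia beats every other option head-to-head.

Sofia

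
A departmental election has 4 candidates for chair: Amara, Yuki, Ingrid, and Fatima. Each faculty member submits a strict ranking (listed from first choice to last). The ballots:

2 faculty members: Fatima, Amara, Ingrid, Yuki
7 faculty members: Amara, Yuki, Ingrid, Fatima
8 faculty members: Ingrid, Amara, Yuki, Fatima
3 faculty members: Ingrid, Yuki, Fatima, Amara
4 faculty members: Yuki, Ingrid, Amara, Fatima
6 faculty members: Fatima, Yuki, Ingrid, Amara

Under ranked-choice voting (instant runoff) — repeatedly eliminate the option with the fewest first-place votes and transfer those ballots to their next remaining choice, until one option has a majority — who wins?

Ingrid

Round 1: Amara 7, Yuki 4, Ingrid 11, Fatima 8. Eliminate Yuki.
Round 2: Amara 7, Ingrid 15, Fatima 8. Eliminate Amara.
Round 3: Ingrid 22, Fatima 8. Ingrid has a majority.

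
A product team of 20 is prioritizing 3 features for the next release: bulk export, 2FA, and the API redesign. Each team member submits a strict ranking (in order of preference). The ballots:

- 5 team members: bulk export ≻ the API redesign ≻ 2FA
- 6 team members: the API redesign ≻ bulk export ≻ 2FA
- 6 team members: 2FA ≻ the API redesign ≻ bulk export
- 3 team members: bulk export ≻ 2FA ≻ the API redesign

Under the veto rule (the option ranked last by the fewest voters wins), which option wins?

Last-place votes: bulk export 6, 2FA 11, the API redesign 3.
the API redesign is ranked last by the fewest voters, so the API redesign wins.

the API redesign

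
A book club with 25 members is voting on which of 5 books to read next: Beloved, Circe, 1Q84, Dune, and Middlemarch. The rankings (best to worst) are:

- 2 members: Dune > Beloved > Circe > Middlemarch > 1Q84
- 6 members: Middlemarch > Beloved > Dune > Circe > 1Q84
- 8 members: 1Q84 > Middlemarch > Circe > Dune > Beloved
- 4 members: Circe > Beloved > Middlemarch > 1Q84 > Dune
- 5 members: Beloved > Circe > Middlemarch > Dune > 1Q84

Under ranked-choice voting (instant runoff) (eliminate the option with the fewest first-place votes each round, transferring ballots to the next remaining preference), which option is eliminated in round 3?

Round 1: Beloved 5, Circe 4, 1Q84 8, Dune 2, Middlemarch 6. Eliminate Dune.
Round 2: Beloved 7, Circe 4, 1Q84 8, Middlemarch 6. Eliminate Circe.
Round 3: Beloved 11, 1Q84 8, Middlemarch 6. Eliminate Middlemarch.

Middlemarch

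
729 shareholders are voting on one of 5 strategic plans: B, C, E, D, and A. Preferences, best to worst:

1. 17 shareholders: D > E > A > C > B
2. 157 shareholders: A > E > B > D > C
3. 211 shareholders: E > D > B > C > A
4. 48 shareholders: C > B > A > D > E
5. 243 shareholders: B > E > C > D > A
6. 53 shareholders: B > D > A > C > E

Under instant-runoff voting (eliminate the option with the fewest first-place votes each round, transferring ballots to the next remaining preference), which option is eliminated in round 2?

Round 1: B 296, C 48, E 211, D 17, A 157. Eliminate D.
Round 2: B 296, C 48, E 228, A 157. Eliminate C.

C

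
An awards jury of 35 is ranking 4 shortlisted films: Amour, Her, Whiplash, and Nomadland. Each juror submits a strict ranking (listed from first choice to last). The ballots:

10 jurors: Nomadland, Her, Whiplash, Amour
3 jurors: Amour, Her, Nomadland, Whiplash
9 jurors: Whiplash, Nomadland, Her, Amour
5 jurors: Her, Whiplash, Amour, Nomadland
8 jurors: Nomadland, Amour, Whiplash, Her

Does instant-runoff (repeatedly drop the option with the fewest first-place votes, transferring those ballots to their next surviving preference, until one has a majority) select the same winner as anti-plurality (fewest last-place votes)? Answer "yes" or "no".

Instant-runoff — R1 Amour 3, Her 5, Whiplash 9, Nomadland 18 (Nomadland winner). Winner: Nomadland.
Anti-plurality — last-place votes: Amour 19, Her 8, Whiplash 3, Nomadland 5. Winner: Whiplash.
The two methods disagree.

no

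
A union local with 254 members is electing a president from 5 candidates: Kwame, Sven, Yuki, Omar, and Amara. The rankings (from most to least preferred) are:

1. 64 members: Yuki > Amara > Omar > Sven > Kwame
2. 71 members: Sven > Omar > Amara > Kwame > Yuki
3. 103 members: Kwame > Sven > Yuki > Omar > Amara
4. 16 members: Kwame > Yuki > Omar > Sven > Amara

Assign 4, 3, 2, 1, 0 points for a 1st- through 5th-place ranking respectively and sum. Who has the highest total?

Sven

Kwame: 64·0 + 71·1 + 103·4 + 16·4 = 547
Sven: 64·1 + 71·4 + 103·3 + 16·1 = 673
Yuki: 64·4 + 71·0 + 103·2 + 16·3 = 510
Omar: 64·2 + 71·3 + 103·1 + 16·2 = 476
Amara: 64·3 + 71·2 + 103·0 + 16·0 = 334
Sven has the highest Borda score (673).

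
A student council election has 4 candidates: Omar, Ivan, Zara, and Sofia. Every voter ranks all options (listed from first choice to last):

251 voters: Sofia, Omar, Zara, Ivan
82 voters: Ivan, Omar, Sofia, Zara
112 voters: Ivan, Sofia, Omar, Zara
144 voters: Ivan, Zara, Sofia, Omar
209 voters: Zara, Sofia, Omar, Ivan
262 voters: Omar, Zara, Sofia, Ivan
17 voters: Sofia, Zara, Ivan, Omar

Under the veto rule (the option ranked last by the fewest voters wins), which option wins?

Sofia

Last-place votes: Omar 161, Ivan 722, Zara 194, Sofia 0.
Sofia is ranked last by the fewest voters, so Sofia wins.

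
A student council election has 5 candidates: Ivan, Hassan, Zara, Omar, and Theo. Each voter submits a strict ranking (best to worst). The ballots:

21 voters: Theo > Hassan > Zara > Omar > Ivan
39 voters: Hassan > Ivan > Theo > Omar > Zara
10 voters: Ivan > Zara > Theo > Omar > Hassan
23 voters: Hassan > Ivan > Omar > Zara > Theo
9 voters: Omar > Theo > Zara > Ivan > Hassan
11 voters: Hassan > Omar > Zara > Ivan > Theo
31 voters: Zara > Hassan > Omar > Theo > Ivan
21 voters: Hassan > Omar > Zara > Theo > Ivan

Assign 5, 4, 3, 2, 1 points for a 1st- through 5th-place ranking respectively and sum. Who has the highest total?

Hassan

Ivan: 21·1 + 39·4 + 10·5 + 23·4 + 9·2 + 11·2 + 31·1 + 21·1 = 411
Hassan: 21·4 + 39·5 + 10·1 + 23·5 + 9·1 + 11·5 + 31·4 + 21·5 = 697
Zara: 21·3 + 39·1 + 10·4 + 23·2 + 9·3 + 11·3 + 31·5 + 21·3 = 466
Omar: 21·2 + 39·2 + 10·2 + 23·3 + 9·5 + 11·4 + 31·3 + 21·4 = 475
Theo: 21·5 + 39·3 + 10·3 + 23·1 + 9·4 + 11·1 + 31·2 + 21·2 = 426
Hassan has the highest Borda score (697).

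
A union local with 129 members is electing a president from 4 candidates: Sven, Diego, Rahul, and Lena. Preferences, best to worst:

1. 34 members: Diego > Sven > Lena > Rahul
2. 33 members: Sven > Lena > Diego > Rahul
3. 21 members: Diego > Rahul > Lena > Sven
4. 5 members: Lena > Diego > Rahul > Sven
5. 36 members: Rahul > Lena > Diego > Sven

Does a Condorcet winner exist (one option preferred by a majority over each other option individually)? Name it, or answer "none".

none

Checking pairwise contests:
Diego beats Sven 96–33.
Lena beats Diego 74–55.
Sven beats Rahul 67–62.
Sven beats Lena 67–62.
Every option loses at least one head-to-head, so there is no Condorcet winner.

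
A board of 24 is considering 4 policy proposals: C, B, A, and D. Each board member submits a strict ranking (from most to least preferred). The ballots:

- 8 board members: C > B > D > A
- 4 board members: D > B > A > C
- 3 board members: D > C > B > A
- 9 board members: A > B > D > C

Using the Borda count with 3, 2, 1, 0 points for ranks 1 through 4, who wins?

B

C: 8·3 + 4·0 + 3·2 + 9·0 = 30
B: 8·2 + 4·2 + 3·1 + 9·2 = 45
A: 8·0 + 4·1 + 3·0 + 9·3 = 31
D: 8·1 + 4·3 + 3·3 + 9·1 = 38
B has the highest Borda score (45).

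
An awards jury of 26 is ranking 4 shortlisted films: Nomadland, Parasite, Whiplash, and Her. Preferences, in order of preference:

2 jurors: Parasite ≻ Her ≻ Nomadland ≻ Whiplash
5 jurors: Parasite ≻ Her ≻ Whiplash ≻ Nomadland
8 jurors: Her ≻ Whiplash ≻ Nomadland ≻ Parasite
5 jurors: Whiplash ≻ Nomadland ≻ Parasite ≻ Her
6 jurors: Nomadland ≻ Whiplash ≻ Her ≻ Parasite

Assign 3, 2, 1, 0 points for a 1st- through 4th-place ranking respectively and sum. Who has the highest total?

Nomadland: 2·1 + 5·0 + 8·1 + 5·2 + 6·3 = 38
Parasite: 2·3 + 5·3 + 8·0 + 5·1 + 6·0 = 26
Whiplash: 2·0 + 5·1 + 8·2 + 5·3 + 6·2 = 48
Her: 2·2 + 5·2 + 8·3 + 5·0 + 6·1 = 44
Whiplash has the highest Borda score (48).

Whiplash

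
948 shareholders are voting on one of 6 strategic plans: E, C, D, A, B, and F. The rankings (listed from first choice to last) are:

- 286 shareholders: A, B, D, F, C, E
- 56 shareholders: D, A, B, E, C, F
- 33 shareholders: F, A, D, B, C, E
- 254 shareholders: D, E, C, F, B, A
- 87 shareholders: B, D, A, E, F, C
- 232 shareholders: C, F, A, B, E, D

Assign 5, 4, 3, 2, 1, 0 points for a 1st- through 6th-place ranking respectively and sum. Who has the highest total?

E: 286·0 + 56·2 + 33·0 + 254·4 + 87·2 + 232·1 = 1534
C: 286·1 + 56·1 + 33·1 + 254·3 + 87·0 + 232·5 = 2297
D: 286·3 + 56·5 + 33·3 + 254·5 + 87·4 + 232·0 = 2855
A: 286·5 + 56·4 + 33·4 + 254·0 + 87·3 + 232·3 = 2743
B: 286·4 + 56·3 + 33·2 + 254·1 + 87·5 + 232·2 = 2531
F: 286·2 + 56·0 + 33·5 + 254·2 + 87·1 + 232·4 = 2260
D has the highest Borda score (2855).

D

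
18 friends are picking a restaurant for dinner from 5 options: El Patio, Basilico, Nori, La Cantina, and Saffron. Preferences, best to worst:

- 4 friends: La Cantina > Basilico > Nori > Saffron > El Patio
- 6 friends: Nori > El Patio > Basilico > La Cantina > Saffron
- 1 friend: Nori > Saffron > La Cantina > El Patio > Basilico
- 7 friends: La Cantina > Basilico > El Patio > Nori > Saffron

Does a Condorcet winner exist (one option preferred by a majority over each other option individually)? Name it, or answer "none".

La Cantina

La Cantina vs El Patio: 12–6 for La Cantina.
La Cantina vs Basilico: 12–6 for La Cantina.
La Cantina vs Nori: 11–7 for La Cantina.
La Cantina vs Saffron: 17–1 for La Cantina.
La Cantina beats every other option head-to-head.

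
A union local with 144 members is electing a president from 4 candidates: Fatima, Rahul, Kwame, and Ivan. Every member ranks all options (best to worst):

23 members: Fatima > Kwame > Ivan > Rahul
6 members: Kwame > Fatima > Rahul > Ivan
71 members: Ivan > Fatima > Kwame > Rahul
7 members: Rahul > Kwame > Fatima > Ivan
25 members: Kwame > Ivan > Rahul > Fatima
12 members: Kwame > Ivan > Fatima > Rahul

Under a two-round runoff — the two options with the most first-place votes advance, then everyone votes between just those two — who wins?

Kwame

Round 1 first-place votes: Fatima 23, Rahul 7, Kwame 43, Ivan 71.
Ivan and Kwame advance.
Runoff: Ivan is preferred to Kwame by 71 voters; Kwame by 73.
Kwame wins the runoff.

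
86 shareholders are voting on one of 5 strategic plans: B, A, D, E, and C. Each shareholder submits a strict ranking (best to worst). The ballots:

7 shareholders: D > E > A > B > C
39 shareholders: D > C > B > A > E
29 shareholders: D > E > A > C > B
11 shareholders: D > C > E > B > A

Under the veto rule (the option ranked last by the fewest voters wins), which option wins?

Last-place votes: B 29, A 11, D 0, E 39, C 7.
D is ranked last by the fewest voters, so D wins.

D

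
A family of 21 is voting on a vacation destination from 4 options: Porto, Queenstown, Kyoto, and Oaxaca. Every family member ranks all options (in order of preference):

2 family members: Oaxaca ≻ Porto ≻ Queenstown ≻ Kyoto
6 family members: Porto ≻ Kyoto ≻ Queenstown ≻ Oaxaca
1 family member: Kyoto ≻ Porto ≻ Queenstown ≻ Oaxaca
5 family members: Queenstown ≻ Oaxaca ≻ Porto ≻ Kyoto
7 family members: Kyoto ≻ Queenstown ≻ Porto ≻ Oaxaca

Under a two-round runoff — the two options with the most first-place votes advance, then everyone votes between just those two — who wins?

Round 1 first-place votes: Porto 6, Queenstown 5, Kyoto 8, Oaxaca 2.
Kyoto and Porto advance.
Runoff: Kyoto is preferred to Porto by 8 voters; Porto by 13.
Porto wins the runoff.

Porto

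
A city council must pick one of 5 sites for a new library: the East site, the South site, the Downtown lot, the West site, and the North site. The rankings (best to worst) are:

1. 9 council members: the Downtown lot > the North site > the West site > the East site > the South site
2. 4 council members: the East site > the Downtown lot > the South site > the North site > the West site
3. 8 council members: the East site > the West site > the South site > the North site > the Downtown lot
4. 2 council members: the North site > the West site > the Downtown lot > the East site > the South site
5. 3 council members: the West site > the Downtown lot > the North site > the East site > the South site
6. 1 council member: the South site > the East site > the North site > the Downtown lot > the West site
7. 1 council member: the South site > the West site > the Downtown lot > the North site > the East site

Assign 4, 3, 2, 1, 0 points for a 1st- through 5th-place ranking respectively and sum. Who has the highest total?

the East site: 9·1 + 4·4 + 8·4 + 2·1 + 3·1 + 1·3 + 1·0 = 65
the South site: 9·0 + 4·2 + 8·2 + 2·0 + 3·0 + 1·4 + 1·4 = 32
the Downtown lot: 9·4 + 4·3 + 8·0 + 2·2 + 3·3 + 1·1 + 1·2 = 64
the West site: 9·2 + 4·0 + 8·3 + 2·3 + 3·4 + 1·0 + 1·3 = 63
the North site: 9·3 + 4·1 + 8·1 + 2·4 + 3·2 + 1·2 + 1·1 = 56
the East site has the highest Borda score (65).

the East site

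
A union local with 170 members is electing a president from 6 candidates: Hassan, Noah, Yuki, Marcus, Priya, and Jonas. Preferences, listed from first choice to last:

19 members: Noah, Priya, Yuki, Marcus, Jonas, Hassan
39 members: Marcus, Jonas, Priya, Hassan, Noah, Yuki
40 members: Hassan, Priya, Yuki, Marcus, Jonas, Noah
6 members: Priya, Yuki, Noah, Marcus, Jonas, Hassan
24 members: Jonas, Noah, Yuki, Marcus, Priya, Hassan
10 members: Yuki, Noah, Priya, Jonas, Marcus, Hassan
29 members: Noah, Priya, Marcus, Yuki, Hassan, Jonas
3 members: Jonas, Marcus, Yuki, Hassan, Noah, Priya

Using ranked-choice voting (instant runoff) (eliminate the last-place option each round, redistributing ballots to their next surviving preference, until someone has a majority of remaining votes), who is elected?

Noah

Round 1: Hassan 40, Noah 48, Yuki 10, Marcus 39, Priya 6, Jonas 27. Eliminate Priya.
Round 2: Hassan 40, Noah 48, Yuki 16, Marcus 39, Jonas 27. Eliminate Yuki.
Round 3: Hassan 40, Noah 64, Marcus 39, Jonas 27. Eliminate Jonas.
Round 4: Hassan 40, Noah 88, Marcus 42. Noah has a majority.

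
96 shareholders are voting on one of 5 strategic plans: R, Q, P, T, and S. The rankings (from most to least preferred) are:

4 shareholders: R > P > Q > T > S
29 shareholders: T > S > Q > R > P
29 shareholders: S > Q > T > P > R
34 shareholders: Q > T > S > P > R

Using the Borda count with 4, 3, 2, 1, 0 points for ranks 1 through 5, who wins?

R: 4·4 + 29·1 + 29·0 + 34·0 = 45
Q: 4·2 + 29·2 + 29·3 + 34·4 = 289
P: 4·3 + 29·0 + 29·1 + 34·1 = 75
T: 4·1 + 29·4 + 29·2 + 34·3 = 280
S: 4·0 + 29·3 + 29·4 + 34·2 = 271
Q has the highest Borda score (289).

Q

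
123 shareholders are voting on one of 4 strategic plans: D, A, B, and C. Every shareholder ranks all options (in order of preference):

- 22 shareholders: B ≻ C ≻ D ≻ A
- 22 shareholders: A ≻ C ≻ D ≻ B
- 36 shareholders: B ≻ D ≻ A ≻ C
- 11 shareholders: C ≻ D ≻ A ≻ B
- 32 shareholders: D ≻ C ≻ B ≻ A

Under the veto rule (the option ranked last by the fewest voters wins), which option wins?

D

Last-place votes: D 0, A 54, B 33, C 36.
D is ranked last by the fewest voters, so D wins.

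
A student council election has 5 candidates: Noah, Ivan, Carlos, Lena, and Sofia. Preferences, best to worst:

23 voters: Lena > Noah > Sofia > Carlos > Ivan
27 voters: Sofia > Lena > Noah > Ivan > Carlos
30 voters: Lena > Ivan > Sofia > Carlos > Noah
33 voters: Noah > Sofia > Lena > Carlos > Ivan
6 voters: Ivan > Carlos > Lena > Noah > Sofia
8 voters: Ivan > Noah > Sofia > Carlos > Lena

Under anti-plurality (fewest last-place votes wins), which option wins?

Last-place votes: Noah 30, Ivan 56, Carlos 27, Lena 8, Sofia 6.
Sofia is ranked last by the fewest voters, so Sofia wins.

Sofia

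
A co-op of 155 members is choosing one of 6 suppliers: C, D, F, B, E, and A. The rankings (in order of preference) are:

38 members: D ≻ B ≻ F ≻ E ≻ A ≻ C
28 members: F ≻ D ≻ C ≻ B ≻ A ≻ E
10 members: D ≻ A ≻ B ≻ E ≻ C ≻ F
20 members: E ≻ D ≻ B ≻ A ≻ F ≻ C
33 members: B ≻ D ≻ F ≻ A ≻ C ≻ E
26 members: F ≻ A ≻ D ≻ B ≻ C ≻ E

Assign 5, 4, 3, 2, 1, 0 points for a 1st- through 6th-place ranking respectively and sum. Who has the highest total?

C: 38·0 + 28·3 + 10·1 + 20·0 + 33·1 + 26·1 = 153
D: 38·5 + 28·4 + 10·5 + 20·4 + 33·4 + 26·3 = 642
F: 38·3 + 28·5 + 10·0 + 20·1 + 33·3 + 26·5 = 503
B: 38·4 + 28·2 + 10·3 + 20·3 + 33·5 + 26·2 = 515
E: 38·2 + 28·0 + 10·2 + 20·5 + 33·0 + 26·0 = 196
A: 38·1 + 28·1 + 10·4 + 20·2 + 33·2 + 26·4 = 316
D has the highest Borda score (642).

D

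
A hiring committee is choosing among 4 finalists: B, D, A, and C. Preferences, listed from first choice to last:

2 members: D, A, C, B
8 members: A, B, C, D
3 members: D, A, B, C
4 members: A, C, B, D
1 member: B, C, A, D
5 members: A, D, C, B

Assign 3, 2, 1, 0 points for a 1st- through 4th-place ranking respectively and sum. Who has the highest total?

B: 2·0 + 8·2 + 3·1 + 4·1 + 1·3 + 5·0 = 26
D: 2·3 + 8·0 + 3·3 + 4·0 + 1·0 + 5·2 = 25
A: 2·2 + 8·3 + 3·2 + 4·3 + 1·1 + 5·3 = 62
C: 2·1 + 8·1 + 3·0 + 4·2 + 1·2 + 5·1 = 25
A has the highest Borda score (62).

A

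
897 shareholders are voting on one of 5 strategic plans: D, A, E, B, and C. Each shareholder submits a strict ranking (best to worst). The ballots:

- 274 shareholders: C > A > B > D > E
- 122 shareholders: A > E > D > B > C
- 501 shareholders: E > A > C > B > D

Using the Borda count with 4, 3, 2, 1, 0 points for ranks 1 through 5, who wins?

A

D: 274·1 + 122·2 + 501·0 = 518
A: 274·3 + 122·4 + 501·3 = 2813
E: 274·0 + 122·3 + 501·4 = 2370
B: 274·2 + 122·1 + 501·1 = 1171
C: 274·4 + 122·0 + 501·2 = 2098
A has the highest Borda score (2813).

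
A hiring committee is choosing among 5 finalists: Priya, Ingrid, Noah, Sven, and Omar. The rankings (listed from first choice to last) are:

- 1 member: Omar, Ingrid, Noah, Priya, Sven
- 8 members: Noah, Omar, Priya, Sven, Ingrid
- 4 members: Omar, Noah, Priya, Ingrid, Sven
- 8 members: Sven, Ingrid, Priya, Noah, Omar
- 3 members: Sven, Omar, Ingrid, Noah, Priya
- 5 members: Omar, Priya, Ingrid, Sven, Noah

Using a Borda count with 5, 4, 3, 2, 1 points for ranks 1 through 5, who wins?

Priya: 1·2 + 8·3 + 4·3 + 8·3 + 3·1 + 5·4 = 85
Ingrid: 1·4 + 8·1 + 4·2 + 8·4 + 3·3 + 5·3 = 76
Noah: 1·3 + 8·5 + 4·4 + 8·2 + 3·2 + 5·1 = 86
Sven: 1·1 + 8·2 + 4·1 + 8·5 + 3·5 + 5·2 = 86
Omar: 1·5 + 8·4 + 4·5 + 8·1 + 3·4 + 5·5 = 102
Omar has the highest Borda score (102).

Omar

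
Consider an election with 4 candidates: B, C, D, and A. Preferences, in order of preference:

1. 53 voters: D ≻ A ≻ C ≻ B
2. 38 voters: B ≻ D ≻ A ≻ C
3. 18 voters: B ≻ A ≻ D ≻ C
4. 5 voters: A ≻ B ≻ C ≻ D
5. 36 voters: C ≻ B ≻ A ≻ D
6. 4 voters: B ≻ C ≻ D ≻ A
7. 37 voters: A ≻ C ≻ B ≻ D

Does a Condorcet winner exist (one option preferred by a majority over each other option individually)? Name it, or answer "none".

Checking pairwise contests:
C beats B 126–65.
D beats C 109–82.
B beats D 138–53.
B beats A 96–95.
Every option loses at least one head-to-head, so there is no Condorcet winner.

none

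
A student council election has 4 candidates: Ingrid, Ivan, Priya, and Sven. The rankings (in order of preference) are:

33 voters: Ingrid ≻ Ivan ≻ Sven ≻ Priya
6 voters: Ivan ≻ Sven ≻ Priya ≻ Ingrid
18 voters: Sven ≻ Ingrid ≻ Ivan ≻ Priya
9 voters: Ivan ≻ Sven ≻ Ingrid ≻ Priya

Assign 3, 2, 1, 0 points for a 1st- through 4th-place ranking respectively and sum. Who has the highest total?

Ingrid

Ingrid: 33·3 + 6·0 + 18·2 + 9·1 = 144
Ivan: 33·2 + 6·3 + 18·1 + 9·3 = 129
Priya: 33·0 + 6·1 + 18·0 + 9·0 = 6
Sven: 33·1 + 6·2 + 18·3 + 9·2 = 117
Ingrid has the highest Borda score (144).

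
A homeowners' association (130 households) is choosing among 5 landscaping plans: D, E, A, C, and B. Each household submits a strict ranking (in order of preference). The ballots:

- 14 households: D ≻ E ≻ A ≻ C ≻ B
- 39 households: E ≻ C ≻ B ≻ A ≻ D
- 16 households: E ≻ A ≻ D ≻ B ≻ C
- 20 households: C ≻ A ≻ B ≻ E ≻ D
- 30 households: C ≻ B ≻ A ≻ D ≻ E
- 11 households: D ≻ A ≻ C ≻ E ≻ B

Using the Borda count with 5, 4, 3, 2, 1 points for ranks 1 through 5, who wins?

D: 14·5 + 39·1 + 16·3 + 20·1 + 30·2 + 11·5 = 292
E: 14·4 + 39·5 + 16·5 + 20·2 + 30·1 + 11·2 = 423
A: 14·3 + 39·2 + 16·4 + 20·4 + 30·3 + 11·4 = 398
C: 14·2 + 39·4 + 16·1 + 20·5 + 30·5 + 11·3 = 483
B: 14·1 + 39·3 + 16·2 + 20·3 + 30·4 + 11·1 = 354
C has the highest Borda score (483).

C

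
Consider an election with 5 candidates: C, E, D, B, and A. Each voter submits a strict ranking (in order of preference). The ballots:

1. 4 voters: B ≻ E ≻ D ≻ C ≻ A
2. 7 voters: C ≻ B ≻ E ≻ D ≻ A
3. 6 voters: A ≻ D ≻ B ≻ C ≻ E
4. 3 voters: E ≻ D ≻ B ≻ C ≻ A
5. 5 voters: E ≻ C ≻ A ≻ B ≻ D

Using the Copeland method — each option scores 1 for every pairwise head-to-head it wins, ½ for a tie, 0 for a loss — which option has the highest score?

B

C: beats E and A; loses to D and B → score 2.
E: beats D and A; loses to C and B → score 2.
D: beats C and A; loses to E and B → score 2.
B: beats C, E, D, and A → score 4.
A: loses to C, E, D, and B → score 0.
B has the best pairwise record.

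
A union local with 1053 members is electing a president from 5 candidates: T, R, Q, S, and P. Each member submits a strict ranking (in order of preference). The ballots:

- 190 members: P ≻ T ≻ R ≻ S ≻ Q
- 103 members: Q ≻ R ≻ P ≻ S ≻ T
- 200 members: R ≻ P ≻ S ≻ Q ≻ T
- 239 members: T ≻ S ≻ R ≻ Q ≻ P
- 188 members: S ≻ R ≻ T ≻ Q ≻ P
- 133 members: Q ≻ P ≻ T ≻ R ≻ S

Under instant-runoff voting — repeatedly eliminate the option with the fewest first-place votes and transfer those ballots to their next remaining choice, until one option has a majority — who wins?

T

Round 1: T 239, R 200, Q 236, S 188, P 190. Eliminate S.
Round 2: T 239, R 388, Q 236, P 190. Eliminate P.
Round 3: T 429, R 388, Q 236. Eliminate Q.
Round 4: T 562, R 491. T has a majority.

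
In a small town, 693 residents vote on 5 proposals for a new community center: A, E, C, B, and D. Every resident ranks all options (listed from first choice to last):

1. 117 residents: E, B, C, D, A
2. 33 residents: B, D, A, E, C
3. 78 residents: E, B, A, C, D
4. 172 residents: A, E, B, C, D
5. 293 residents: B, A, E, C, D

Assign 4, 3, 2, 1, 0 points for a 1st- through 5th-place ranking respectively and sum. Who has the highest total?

A: 117·0 + 33·2 + 78·2 + 172·4 + 293·3 = 1789
E: 117·4 + 33·1 + 78·4 + 172·3 + 293·2 = 1915
C: 117·2 + 33·0 + 78·1 + 172·1 + 293·1 = 777
B: 117·3 + 33·4 + 78·3 + 172·2 + 293·4 = 2233
D: 117·1 + 33·3 + 78·0 + 172·0 + 293·0 = 216
B has the highest Borda score (2233).

B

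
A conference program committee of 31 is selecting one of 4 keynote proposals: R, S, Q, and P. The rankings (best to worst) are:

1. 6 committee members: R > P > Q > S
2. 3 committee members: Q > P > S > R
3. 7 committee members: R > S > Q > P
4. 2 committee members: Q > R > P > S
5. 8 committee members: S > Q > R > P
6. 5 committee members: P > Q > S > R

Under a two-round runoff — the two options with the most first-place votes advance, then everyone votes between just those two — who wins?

Round 1 first-place votes: R 13, S 8, Q 5, P 5.
R and S advance.
Runoff: R is preferred to S by 15 voters; S by 16.
S wins the runoff.

S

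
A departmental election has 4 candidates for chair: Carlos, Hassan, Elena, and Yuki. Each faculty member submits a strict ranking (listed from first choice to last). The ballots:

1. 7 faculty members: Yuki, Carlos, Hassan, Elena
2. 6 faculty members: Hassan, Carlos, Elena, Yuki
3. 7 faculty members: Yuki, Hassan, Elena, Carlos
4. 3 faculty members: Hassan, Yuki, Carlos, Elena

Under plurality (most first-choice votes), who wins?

First-place votes: Carlos 0, Hassan 9, Elena 0, Yuki 14.
Yuki has the most first-place votes.

Yuki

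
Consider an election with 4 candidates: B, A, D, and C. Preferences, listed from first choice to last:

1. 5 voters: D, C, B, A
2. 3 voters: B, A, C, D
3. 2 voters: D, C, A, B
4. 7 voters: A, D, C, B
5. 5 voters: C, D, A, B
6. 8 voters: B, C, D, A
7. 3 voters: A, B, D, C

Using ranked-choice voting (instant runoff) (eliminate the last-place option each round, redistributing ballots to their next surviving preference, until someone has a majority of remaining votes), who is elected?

Round 1: B 11, A 10, D 7, C 5. Eliminate C.
Round 2: B 11, A 10, D 12. Eliminate A.
Round 3: B 14, D 19. D has a majority.

D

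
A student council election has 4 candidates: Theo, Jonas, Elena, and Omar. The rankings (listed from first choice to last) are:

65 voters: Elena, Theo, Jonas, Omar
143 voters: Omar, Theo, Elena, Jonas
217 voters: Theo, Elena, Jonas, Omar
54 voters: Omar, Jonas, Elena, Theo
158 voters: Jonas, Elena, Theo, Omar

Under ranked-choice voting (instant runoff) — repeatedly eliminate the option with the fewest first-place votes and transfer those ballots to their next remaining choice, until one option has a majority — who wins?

Round 1: Theo 217, Jonas 158, Elena 65, Omar 197. Eliminate Elena.
Round 2: Theo 282, Jonas 158, Omar 197. Eliminate Jonas.
Round 3: Theo 440, Omar 197. Theo has a majority.

Theo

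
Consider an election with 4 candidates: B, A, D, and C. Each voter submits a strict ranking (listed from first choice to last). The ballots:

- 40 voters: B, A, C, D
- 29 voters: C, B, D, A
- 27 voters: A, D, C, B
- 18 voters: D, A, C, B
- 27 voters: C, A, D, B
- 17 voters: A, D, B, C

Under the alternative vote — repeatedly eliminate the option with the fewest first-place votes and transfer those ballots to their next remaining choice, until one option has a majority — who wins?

Round 1: B 40, A 44, D 18, C 56. Eliminate D.
Round 2: B 40, A 62, C 56. Eliminate B.
Round 3: A 102, C 56. A has a majority.

A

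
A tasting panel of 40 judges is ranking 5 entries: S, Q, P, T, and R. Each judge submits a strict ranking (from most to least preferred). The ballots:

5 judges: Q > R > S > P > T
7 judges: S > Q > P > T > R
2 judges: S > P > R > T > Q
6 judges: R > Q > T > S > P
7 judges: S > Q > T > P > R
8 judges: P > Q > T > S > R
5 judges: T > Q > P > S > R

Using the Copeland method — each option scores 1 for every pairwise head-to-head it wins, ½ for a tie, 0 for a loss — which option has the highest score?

S: beats P, T, and R; loses to Q → score 3.
Q: beats S, P, T, and R → score 4.
P: beats T and R; loses to S and Q → score 2.
T: beats R; loses to S, Q, and P → score 1.
R: loses to S, Q, P, and T → score 0.
Q has the best pairwise record.

Q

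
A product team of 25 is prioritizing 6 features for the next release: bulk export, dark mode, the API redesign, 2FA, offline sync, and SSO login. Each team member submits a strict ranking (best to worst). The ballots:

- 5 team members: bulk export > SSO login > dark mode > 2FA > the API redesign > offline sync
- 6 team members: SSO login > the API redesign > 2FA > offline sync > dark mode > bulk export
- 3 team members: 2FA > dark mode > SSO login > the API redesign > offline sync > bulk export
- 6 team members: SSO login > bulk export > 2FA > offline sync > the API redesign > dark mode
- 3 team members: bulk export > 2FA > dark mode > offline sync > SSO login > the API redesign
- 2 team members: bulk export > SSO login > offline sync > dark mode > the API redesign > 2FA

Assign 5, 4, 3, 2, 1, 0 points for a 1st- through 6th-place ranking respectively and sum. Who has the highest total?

SSO login

bulk export: 5·5 + 6·0 + 3·0 + 6·4 + 3·5 + 2·5 = 74
dark mode: 5·3 + 6·1 + 3·4 + 6·0 + 3·3 + 2·2 = 46
the API redesign: 5·1 + 6·4 + 3·2 + 6·1 + 3·0 + 2·1 = 43
2FA: 5·2 + 6·3 + 3·5 + 6·3 + 3·4 + 2·0 = 73
offline sync: 5·0 + 6·2 + 3·1 + 6·2 + 3·2 + 2·3 = 39
SSO login: 5·4 + 6·5 + 3·3 + 6·5 + 3·1 + 2·4 = 100
SSO login has the highest Borda score (100).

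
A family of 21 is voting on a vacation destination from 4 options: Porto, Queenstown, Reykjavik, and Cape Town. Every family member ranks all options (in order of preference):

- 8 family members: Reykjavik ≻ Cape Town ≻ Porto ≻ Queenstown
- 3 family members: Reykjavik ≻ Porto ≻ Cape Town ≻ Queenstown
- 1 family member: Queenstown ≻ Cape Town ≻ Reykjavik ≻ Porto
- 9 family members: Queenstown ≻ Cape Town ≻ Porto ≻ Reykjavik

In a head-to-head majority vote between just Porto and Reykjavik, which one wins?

Voters preferring Porto to Reykjavik: 9; preferring Reykjavik to Porto: 12.
Reykjavik wins the head-to-head.

Reykjavik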